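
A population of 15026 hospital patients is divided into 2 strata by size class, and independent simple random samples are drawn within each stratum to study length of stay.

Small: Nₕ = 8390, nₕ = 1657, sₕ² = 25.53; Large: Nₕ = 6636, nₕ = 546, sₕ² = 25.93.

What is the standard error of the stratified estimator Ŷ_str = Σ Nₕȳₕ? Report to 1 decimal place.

Var(Ŷ_str) = Σₕ Nₕ²(1 − fₕ)sₕ²/nₕ.
Small: 8390²·(1 − 1657/8390)·25.53/1657 = 870359.92.
Large: 6636²·(1 − 546/6636)·25.93/546 = 1.9192588 × 10^6.
Sum = 2.7896187 × 10^6.
SE = √(2.7896187 × 10^6) = 1670.2.

1670.2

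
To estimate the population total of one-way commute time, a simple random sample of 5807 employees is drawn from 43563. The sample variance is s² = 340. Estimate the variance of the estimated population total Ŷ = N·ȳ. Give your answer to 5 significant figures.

9.6301 × 10^7

Var(Ŷ) = N²·Var(ȳ) = N²·(1 − n/N)·s²/n.
f = 5807/43563 = 0.13330120; Var(ȳ) = 0.86669880·340/5807 = 0.050745237.
Var(Ŷ) = 43563² · 0.050745237 = 9.6301011 × 10^7.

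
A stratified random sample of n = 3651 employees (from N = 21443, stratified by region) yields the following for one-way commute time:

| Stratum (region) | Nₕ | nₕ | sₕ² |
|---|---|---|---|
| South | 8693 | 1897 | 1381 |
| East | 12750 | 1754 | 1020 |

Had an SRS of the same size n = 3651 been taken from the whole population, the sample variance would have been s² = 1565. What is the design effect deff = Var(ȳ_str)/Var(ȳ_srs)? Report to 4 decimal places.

0.7615

Var(ȳ_str) = Σ Wₕ²(1−fₕ)sₕ²/nₕ with Wₕ = Nₕ/21443:
  South: (8693/21443)²·(1−1897/8693)·1381/1897 = 0.093535895
  East: (12750/21443)²·(1−1754/12750)·1020/1754 = 0.17731456
  → Var(ȳ_str) = 0.27085046.
Var(ȳ_srs) = (1 − 3651/21443)·1565/3651 = 0.35566549.
deff = 0.27085046 / 0.35566549 = 0.7615.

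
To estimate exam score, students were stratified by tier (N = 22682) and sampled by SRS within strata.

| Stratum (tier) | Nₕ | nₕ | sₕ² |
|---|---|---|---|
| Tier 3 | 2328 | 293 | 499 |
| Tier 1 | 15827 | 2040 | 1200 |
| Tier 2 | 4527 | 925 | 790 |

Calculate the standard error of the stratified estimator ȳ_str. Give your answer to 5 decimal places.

Var(ȳ_str) = Σₕ Wₕ²(1 − fₕ)sₕ²/nₕ with Wₕ = Nₕ/N, N = 22682.
Tier 3: Wₕ = 0.10263645; term = 0.10263645²·(1 − 0.12585911)·499/293 = 0.015682584.
Tier 1: Wₕ = 0.69777797; term = 0.69777797²·(1 − 0.12889366)·1200/2040 = 0.24949208.
Tier 2: Wₕ = 0.19958557; term = 0.19958557²·(1 − 0.20432958)·790/925 = 0.02706929.
Sum = 0.29224395.
SE = √(0.29224395) = 0.54060.

0.54060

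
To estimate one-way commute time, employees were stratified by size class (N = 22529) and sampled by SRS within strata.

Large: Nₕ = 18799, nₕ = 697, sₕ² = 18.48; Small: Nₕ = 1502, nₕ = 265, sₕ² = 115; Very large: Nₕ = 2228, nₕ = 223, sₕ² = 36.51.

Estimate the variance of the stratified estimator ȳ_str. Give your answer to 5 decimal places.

0.02081

Var(ȳ_str) = Σₕ Wₕ²(1 − fₕ)sₕ²/nₕ with Wₕ = Nₕ/N, N = 22529.
Large: Wₕ = 0.83443562; term = 0.83443562²·(1 − 0.03707644)·18.48/697 = 0.017776517.
Small: Wₕ = 0.06666963; term = 0.06666963²·(1 − 0.17643142)·115/265 = 0.0015885752.
Very large: Wₕ = 0.09889476; term = 0.09889476²·(1 − 0.10008977)·36.51/223 = 0.0014409626.
Sum = 0.020806055.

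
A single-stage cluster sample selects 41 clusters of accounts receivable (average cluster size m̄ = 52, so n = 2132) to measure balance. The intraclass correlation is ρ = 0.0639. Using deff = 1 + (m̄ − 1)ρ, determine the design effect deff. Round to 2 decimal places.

4.26

deff = 1 + (52 − 1)·0.0639 = 1 + 3.2589 = 4.2589.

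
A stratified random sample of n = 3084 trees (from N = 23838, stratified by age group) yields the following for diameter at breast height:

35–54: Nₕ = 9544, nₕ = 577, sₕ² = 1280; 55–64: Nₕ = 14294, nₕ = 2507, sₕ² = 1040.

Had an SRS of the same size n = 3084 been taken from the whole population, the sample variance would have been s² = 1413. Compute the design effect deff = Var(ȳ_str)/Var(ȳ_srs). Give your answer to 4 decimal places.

1.1459

Var(ȳ_str) = Σ Wₕ²(1−fₕ)sₕ²/nₕ with Wₕ = Nₕ/23838:
  35–54: (9544/23838)²·(1−577/9544)·1280/577 = 0.33409665
  55–64: (14294/23838)²·(1−2507/14294)·1040/2507 = 0.12299754
  → Var(ȳ_str) = 0.45709419.
Var(ȳ_srs) = (1 − 3084/23838)·1413/3084 = 0.3988961.
deff = 0.45709419 / 0.3988961 = 1.1459.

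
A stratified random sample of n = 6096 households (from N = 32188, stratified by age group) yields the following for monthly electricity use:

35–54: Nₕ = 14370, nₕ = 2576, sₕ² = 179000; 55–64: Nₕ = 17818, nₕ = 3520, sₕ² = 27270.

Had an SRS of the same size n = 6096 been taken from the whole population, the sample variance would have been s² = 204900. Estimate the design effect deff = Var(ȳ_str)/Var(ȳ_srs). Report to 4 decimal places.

Var(ȳ_str) = Σ Wₕ²(1−fₕ)sₕ²/nₕ with Wₕ = Nₕ/32188:
  35–54: (14370/32188)²·(1−2576/14370)·179000/2576 = 11.36677
  55–64: (17818/32188)²·(1−3520/17818)·27270/3520 = 1.9049726
  → Var(ȳ_str) = 13.271743.
Var(ȳ_srs) = (1 − 6096/32188)·204900/6096 = 27.246478.
deff = 13.271743 / 27.246478 = 0.4871.

0.4871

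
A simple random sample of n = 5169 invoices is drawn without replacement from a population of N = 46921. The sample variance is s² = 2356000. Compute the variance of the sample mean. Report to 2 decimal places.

Under SRS without replacement, Var(ȳ) = (1 − f)·s²/n with f = n/N = 5169/46921 = 0.11016389.
Var(ȳ) = (1 − 0.11016389)·2356000/5169 = 0.88983611·455.79416 = 405.5821.

405.58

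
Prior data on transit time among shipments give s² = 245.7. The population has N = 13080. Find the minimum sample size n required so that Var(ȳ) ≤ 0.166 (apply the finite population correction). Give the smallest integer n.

Without fpc, n₀ = s²/D = 245.7/0.166 = 1480.1205.
With fpc, (1 − n/N)·s²/n ≤ D requires n ≥ n₀/(1 + n₀/N) = 1480.1205/(1 + 1480.1205/13080) = 1329.6577.
Rounding up, n = 1330.

1330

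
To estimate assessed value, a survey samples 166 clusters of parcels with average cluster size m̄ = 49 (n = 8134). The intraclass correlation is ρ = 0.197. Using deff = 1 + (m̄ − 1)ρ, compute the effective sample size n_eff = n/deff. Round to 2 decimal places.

777.93

deff = 1 + (49 − 1)·0.197 = 1 + 9.456 = 10.456.
n_eff = 8134 / 10.456 = 777.93.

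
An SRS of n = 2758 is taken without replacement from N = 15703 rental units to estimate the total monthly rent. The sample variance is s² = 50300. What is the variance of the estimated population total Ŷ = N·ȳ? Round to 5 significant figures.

3.7073 × 10^9

Var(Ŷ) = N²·Var(ȳ) = N²·(1 − n/N)·s²/n.
f = 2758/15703 = 0.17563523; Var(ȳ) = 0.82436477·50300/2758 = 15.034644.
Var(Ŷ) = 15703² · 15.034644 = 3.7073058 × 10^9.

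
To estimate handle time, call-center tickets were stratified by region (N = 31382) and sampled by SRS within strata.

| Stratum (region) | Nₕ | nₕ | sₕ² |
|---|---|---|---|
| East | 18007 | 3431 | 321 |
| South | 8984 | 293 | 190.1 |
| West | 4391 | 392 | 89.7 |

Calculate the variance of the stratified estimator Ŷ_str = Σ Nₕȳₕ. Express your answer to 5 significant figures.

7.9233 × 10^7

Var(Ŷ_str) = Σₕ Nₕ²(1 − fₕ)sₕ²/nₕ.
East: 18007²·(1 − 3431/18007)·321/3431 = 2.4556363 × 10^7.
South: 8984²·(1 − 293/8984)·190.1/293 = 5.0658694 × 10^7.
West: 4391²·(1 − 392/4391)·89.7/392 = 4.0181044 × 10^6.
Sum = 7.9233161 × 10^7.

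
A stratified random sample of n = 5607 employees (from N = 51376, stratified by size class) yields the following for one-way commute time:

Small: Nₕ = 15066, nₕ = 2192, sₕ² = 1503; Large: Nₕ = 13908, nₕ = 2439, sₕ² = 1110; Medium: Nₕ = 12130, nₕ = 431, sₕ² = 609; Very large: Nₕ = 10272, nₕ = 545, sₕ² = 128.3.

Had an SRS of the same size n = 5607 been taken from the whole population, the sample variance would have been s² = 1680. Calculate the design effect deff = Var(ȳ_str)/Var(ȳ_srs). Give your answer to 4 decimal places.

Var(ȳ_str) = Σ Wₕ²(1−fₕ)sₕ²/nₕ with Wₕ = Nₕ/51376:
  Small: (15066/51376)²·(1−2192/15066)·1503/2192 = 0.050385935
  Large: (13908/51376)²·(1−2439/13908)·1110/2439 = 0.027503049
  Medium: (12130/51376)²·(1−431/12130)·609/431 = 0.075967702
  Very large: (10272/51376)²·(1−545/10272)·128.3/545 = 0.0089113501
  → Var(ȳ_str) = 0.16276804.
Var(ȳ_srs) = (1 − 5607/51376)·1680/5607 = 0.26692537.
deff = 0.16276804 / 0.26692537 = 0.6098.

0.6098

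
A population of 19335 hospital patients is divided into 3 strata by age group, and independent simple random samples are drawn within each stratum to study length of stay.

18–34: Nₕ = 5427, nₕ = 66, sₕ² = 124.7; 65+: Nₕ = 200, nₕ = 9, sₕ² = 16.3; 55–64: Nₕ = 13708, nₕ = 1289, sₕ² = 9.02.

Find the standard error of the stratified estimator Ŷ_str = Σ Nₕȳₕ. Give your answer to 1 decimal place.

7498.7

Var(Ŷ_str) = Σₕ Nₕ²(1 − fₕ)sₕ²/nₕ.
18–34: 5427²·(1 − 66/5427)·124.7/66 = 5.4970305 × 10^7.
65+: 200²·(1 − 9/200)·16.3/9 = 69184.444.
55–64: 13708²·(1 − 1289/13708)·9.02/1289 = 1.1912814 × 10^6.
Sum = 5.6230771 × 10^7.
SE = √(5.6230771 × 10^7) = 7498.7.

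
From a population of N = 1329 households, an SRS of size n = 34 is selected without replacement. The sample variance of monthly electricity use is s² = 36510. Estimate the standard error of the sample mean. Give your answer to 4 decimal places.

Under SRS without replacement, Var(ȳ) = (1 − f)·s²/n with f = n/N = 34/1329 = 0.02558315.
Var(ȳ) = (1 − 0.02558315)·36510/34 = 0.97441685·1073.8235 = 1046.3517.
SE(ȳ) = √(1046.3517) = 32.3474.

32.3474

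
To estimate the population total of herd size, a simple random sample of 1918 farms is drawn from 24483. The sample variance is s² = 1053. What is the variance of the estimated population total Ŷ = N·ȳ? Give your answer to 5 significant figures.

Var(Ŷ) = N²·Var(ȳ) = N²·(1 − n/N)·s²/n.
f = 1918/24483 = 0.07834007; Var(ȳ) = 0.92165993·1053/1918 = 0.50599995.
Var(Ŷ) = 24483² · 0.50599995 = 3.0330512 × 10^8.

3.0331 × 10^8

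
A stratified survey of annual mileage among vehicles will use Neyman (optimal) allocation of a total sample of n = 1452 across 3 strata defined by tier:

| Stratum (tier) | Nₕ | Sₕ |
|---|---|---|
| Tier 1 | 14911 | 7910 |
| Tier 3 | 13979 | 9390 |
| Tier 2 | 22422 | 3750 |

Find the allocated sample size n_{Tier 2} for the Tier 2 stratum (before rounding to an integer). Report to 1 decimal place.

Neyman allocation: nₕ = n·NₕSₕ / Σⱼ NⱼSⱼ.
Σ NⱼSⱼ = 14911·7910 + 13979·9390 + 22422·3750 = 3.3329132 × 10^8.
n_{Tier 2} = 1452·22422·3750 / (3.3329132 × 10^8) = 366.3.

366.3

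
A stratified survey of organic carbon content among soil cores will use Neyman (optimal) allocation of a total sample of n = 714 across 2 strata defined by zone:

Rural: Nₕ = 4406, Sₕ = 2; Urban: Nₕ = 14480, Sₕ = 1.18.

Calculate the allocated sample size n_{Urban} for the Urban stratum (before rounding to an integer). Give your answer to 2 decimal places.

Neyman allocation: nₕ = n·NₕSₕ / Σⱼ NⱼSⱼ.
Σ NⱼSⱼ = 4406·2 + 14480·1.18 = 25898.4.
n_{Urban} = 714·14480·1.18 / 25898.4 = 471.06.

471.06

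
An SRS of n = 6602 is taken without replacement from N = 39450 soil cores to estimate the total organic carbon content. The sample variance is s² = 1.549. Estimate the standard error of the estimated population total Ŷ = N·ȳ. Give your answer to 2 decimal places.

Var(Ŷ) = N²·Var(ȳ) = N²·(1 − n/N)·s²/n.
f = 6602/39450 = 0.16735108; Var(ȳ) = 0.83264892·1.549/6602 = 1.9536098 × 10^-4.
Var(Ŷ) = 39450² · (1.9536098 × 10^-4) = 304040.78.
SE(Ŷ) = √(304040.78) = 551.40.

551.40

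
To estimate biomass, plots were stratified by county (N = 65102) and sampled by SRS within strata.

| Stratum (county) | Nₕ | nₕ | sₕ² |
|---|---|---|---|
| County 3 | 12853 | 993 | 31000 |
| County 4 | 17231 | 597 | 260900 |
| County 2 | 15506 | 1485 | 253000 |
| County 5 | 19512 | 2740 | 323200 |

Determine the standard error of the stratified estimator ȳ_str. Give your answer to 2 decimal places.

6.97

Var(ȳ_str) = Σₕ Wₕ²(1 − fₕ)sₕ²/nₕ with Wₕ = Nₕ/N, N = 65102.
County 3: Wₕ = 0.19742865; term = 0.19742865²·(1 − 0.07725823)·31000/993 = 1.1228273.
County 4: Wₕ = 0.26467697; term = 0.26467697²·(1 − 0.03464686)·260900/597 = 29.554136.
County 2: Wₕ = 0.23818009; term = 0.23818009²·(1 − 0.09576938)·253000/1485 = 8.7394515.
County 5: Wₕ = 0.29971429; term = 0.29971429²·(1 − 0.14042640)·323200/2740 = 9.1079108.
Sum = 48.524326.
SE = √(48.524326) = 6.97.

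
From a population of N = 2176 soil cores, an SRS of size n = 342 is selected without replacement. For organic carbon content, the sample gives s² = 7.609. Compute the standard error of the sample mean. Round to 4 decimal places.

0.1369

Under SRS without replacement, Var(ȳ) = (1 − f)·s²/n with f = n/N = 342/2176 = 0.15716912.
Var(ȳ) = (1 − 0.15716912)·7.609/342 = 0.84283088·0.022248538 = 0.018751755.
SE(ȳ) = √(0.018751755) = 0.1369.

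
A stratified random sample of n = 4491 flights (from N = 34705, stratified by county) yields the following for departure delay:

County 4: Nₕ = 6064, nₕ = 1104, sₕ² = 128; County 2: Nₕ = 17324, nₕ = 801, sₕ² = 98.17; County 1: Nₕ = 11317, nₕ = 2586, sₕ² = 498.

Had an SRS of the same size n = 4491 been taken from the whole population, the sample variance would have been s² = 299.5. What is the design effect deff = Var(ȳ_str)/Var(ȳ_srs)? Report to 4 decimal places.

0.8237

Var(ȳ_str) = Σ Wₕ²(1−fₕ)sₕ²/nₕ with Wₕ = Nₕ/34705:
  County 4: (6064/34705)²·(1−1104/6064)·128/1104 = 0.0028953273
  County 2: (17324/34705)²·(1−801/17324)·98.17/801 = 0.029127235
  County 1: (11317/34705)²·(1−2586/11317)·498/2586 = 0.015798361
  → Var(ȳ_str) = 0.047820923.
Var(ȳ_srs) = (1 − 4491/34705)·299.5/4491 = 0.058059053.
deff = 0.047820923 / 0.058059053 = 0.8237.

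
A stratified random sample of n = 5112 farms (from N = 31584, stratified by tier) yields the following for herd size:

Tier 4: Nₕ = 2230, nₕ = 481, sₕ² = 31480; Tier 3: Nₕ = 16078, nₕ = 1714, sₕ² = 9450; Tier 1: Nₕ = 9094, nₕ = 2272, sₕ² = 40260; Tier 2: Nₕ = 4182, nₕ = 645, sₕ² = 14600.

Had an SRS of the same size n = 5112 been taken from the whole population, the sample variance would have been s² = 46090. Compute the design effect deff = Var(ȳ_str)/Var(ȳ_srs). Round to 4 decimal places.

0.3930

Var(ȳ_str) = Σ Wₕ²(1−fₕ)sₕ²/nₕ with Wₕ = Nₕ/31584:
  Tier 4: (2230/31584)²·(1−481/2230)·31480/481 = 0.25588808
  Tier 3: (16078/31584)²·(1−1714/16078)·9450/1714 = 1.2764216
  Tier 1: (9094/31584)²·(1−2272/9094)·40260/2272 = 1.1020412
  Tier 2: (4182/31584)²·(1−645/4182)·14600/645 = 0.33564329
  → Var(ȳ_str) = 2.9699942.
Var(ȳ_srs) = (1 − 5112/31584)·46090/5112 = 7.5567575.
deff = 2.9699942 / 7.5567575 = 0.3930.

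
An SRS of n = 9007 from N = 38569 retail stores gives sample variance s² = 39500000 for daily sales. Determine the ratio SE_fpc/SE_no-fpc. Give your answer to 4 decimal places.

f = n/N = 9007/38569 = 0.23352952.
SE_no-fpc = √(s²/n) = 66.222941; SE_fpc = √((1−f)s²/n) = 57.977059.
Ratio = √(1−f) = 0.87548300.

0.8755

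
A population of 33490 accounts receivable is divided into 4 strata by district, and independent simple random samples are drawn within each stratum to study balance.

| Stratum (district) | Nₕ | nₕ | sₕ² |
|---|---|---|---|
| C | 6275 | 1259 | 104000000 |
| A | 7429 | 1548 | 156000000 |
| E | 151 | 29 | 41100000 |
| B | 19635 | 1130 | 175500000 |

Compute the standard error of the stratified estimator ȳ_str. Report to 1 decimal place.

Var(ȳ_str) = Σₕ Wₕ²(1 − fₕ)sₕ²/nₕ with Wₕ = Nₕ/N, N = 33490.
C: Wₕ = 0.18736936; term = 0.18736936²·(1 − 0.20063745)·104000000/1259 = 2318.1876.
A: Wₕ = 0.22182741; term = 0.22182741²·(1 − 0.20837259)·156000000/1548 = 3925.5895.
E: Wₕ = 0.00450881; term = 0.00450881²·(1 − 0.19205298)·41100000/29 = 23.278249.
B: Wₕ = 0.58629442; term = 0.58629442²·(1 − 0.05755029)·175500000/1130 = 50313.946.
Sum = 56581.001.
SE = √(56581.001) = 237.9.

237.9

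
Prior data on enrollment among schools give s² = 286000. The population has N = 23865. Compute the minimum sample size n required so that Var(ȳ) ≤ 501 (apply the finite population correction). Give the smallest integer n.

558

Without fpc, n₀ = s²/D = 286000/501 = 570.8583.
With fpc, (1 − n/N)·s²/n ≤ D requires n ≥ n₀/(1 + n₀/N) = 570.8583/(1 + 570.8583/23865) = 557.5222.
Rounding up, n = 558.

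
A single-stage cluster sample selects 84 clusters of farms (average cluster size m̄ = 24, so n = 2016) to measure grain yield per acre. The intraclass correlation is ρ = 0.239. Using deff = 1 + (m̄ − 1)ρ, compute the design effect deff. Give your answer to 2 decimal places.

deff = 1 + (24 − 1)·0.239 = 1 + 5.497 = 6.497.

6.50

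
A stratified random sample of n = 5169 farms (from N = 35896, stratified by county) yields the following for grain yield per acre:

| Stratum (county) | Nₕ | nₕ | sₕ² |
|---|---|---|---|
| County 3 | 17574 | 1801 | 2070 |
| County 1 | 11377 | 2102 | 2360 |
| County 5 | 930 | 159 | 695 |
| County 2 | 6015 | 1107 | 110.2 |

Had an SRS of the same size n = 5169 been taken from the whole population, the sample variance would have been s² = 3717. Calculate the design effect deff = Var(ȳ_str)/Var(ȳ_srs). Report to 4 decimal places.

0.5587

Var(ȳ_str) = Σ Wₕ²(1−fₕ)sₕ²/nₕ with Wₕ = Nₕ/35896:
  County 3: (17574/35896)²·(1−1801/17574)·2070/1801 = 0.24725748
  County 1: (11377/35896)²·(1−2102/11377)·2360/2102 = 0.091945156
  County 5: (930/35896)²·(1−159/930)·695/159 = 0.0024323882
  County 2: (6015/35896)²·(1−1107/6015)·110.2/1107 = 0.0022807729
  → Var(ȳ_str) = 0.3439158.
Var(ȳ_srs) = (1 − 5169/35896)·3717/5169 = 0.61554546.
deff = 0.3439158 / 0.61554546 = 0.5587.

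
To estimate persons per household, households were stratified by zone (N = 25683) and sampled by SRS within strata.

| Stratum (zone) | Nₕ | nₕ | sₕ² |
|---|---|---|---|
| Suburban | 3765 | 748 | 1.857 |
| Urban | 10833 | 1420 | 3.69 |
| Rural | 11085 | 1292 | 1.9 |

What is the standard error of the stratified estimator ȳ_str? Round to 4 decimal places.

Var(ȳ_str) = Σₕ Wₕ²(1 − fₕ)sₕ²/nₕ with Wₕ = Nₕ/N, N = 25683.
Suburban: Wₕ = 0.14659502; term = 0.14659502²·(1 − 0.19867198)·1.857/748 = 4.2752262 × 10^-5.
Urban: Wₕ = 0.42179652; term = 0.42179652²·(1 − 0.13108096)·3.69/1420 = 4.0171988 × 10^-4.
Rural: Wₕ = 0.43160846; term = 0.43160846²·(1 − 0.11655390)·1.9/1292 = 2.4201988 × 10^-4.
Sum = 6.8649202 × 10^-4.
SE = √(6.8649202 × 10^-4) = 0.0262.

0.0262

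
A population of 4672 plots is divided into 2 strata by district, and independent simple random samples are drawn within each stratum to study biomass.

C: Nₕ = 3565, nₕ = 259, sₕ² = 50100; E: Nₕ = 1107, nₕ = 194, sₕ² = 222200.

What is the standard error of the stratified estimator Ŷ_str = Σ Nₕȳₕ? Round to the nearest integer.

58630

Var(Ŷ_str) = Σₕ Nₕ²(1 − fₕ)sₕ²/nₕ.
C: 3565²·(1 − 259/3565)·50100/259 = 2.2798189 × 10^9.
E: 1107²·(1 − 194/1107)·222200/194 = 1.1576059 × 10^9.
Sum = 3.4374248 × 10^9.
SE = √(3.4374248 × 10^9) = 58630.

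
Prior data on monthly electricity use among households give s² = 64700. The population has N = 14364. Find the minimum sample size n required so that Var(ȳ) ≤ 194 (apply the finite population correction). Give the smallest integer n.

326

Without fpc, n₀ = s²/D = 64700/194 = 333.5052.
With fpc, (1 − n/N)·s²/n ≤ D requires n ≥ n₀/(1 + n₀/N) = 333.5052/(1 + 333.5052/14364) = 325.9375.
Rounding up, n = 326.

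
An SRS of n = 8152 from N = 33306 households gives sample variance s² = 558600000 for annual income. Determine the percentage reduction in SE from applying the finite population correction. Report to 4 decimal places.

f = n/N = 8152/33306 = 0.24476070.
SE_no-fpc = √(s²/n) = 261.7691; SE_fpc = √((1−f)s²/n) = 227.48914.
Ratio = √(1−f) = 0.86904505. Reduction = 100·(1 − 0.86904505) = 13.0955%.

13.0955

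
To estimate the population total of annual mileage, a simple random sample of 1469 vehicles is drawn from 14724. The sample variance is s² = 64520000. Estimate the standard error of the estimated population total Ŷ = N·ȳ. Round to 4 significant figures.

2.928 × 10^6

Var(Ŷ) = N²·Var(ȳ) = N²·(1 − n/N)·s²/n.
f = 1469/14724 = 0.09976908; Var(ȳ) = 0.90023092·64520000/1469 = 39539.073.
Var(Ŷ) = 14724² · 39539.073 = 8.5719198 × 10^12.
SE(Ŷ) = √(8.5719198 × 10^12) = 2.928 × 10^6.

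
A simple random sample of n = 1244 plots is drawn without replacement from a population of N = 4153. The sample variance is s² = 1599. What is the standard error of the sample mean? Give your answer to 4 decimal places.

0.9489

Under SRS without replacement, Var(ȳ) = (1 − f)·s²/n with f = n/N = 1244/4153 = 0.29954250.
Var(ȳ) = (1 − 0.29954250)·1599/1244 = 0.70045750·1.2853698 = 0.9003469.
SE(ȳ) = √(0.9003469) = 0.9489.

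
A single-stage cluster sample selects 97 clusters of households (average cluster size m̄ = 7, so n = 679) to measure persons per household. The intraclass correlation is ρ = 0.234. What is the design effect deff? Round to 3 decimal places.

deff = 1 + (7 − 1)·0.234 = 1 + 1.404 = 2.404.

2.404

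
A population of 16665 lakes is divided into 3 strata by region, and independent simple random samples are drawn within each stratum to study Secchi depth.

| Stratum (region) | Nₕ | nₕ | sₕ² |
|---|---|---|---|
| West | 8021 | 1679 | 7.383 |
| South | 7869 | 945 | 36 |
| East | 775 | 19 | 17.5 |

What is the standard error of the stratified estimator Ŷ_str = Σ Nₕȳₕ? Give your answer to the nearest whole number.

1685

Var(Ŷ_str) = Σₕ Nₕ²(1 − fₕ)sₕ²/nₕ.
West: 8021²·(1 − 1679/8021)·7.383/1679 = 223685.03.
South: 7869²·(1 − 945/7869)·36/945 = 2.0756174 × 10^6.
East: 775²·(1 − 19/775)·17.5/19 = 539644.74.
Sum = 2.8389472 × 10^6.
SE = √(2.8389472 × 10^6) = 1685.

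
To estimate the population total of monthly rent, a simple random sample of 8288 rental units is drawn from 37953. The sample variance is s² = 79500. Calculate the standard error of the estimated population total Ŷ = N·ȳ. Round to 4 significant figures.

Var(Ŷ) = N²·Var(ȳ) = N²·(1 − n/N)·s²/n.
f = 8288/37953 = 0.21837536; Var(ȳ) = 0.78162464·79500/8288 = 7.4974854.
Var(Ŷ) = 37953² · 7.4974854 = 1.0799604 × 10^10.
SE(Ŷ) = √(1.0799604 × 10^10) = 103900.

103900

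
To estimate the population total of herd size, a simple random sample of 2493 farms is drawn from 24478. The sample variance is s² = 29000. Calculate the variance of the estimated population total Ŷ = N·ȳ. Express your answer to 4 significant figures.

6.260 × 10^9

Var(Ŷ) = N²·Var(ȳ) = N²·(1 − n/N)·s²/n.
f = 2493/24478 = 0.10184656; Var(ȳ) = 0.89815344·29000/2493 = 10.447834.
Var(Ŷ) = 24478² · 10.447834 = 6.2600547 × 10^9.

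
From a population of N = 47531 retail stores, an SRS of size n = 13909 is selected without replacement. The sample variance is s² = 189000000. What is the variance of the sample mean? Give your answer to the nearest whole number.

9612

Under SRS without replacement, Var(ȳ) = (1 − f)·s²/n with f = n/N = 13909/47531 = 0.29263007.
Var(ȳ) = (1 − 0.29263007)·189000000/13909 = 0.70736993·13588.324 = 9611.9718.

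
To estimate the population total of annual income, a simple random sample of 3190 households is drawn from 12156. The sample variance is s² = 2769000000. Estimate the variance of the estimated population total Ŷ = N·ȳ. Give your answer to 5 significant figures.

9.4607 × 10^13

Var(Ŷ) = N²·Var(ȳ) = N²·(1 − n/N)·s²/n.
f = 3190/12156 = 0.26242185; Var(ȳ) = 0.73757815·2769000000/3190 = 640236.33.
Var(Ŷ) = 12156² · 640236.33 = 9.4606657 × 10^13.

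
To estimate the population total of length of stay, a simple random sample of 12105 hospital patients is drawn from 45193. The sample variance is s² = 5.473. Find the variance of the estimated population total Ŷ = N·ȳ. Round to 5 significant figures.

676090

Var(Ŷ) = N²·Var(ȳ) = N²·(1 − n/N)·s²/n.
f = 12105/45193 = 0.26785122; Var(ȳ) = 0.73214878·5.473/12105 = 3.3102439 × 10^-4.
Var(Ŷ) = 45193² · (3.3102439 × 10^-4) = 676086.61.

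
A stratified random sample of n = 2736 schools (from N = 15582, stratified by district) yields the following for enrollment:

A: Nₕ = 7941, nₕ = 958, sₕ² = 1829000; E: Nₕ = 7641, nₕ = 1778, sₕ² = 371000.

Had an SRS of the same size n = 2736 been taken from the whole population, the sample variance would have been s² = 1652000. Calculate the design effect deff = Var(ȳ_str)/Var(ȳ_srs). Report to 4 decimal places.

Var(ȳ_str) = Σ Wₕ²(1−fₕ)sₕ²/nₕ with Wₕ = Nₕ/15582:
  A: (7941/15582)²·(1−958/7941)·1829000/958 = 436.03267
  E: (7641/15582)²·(1−1778/7641)·371000/1778 = 38.500454
  → Var(ȳ_str) = 474.53312.
Var(ȳ_srs) = (1 − 2736/15582)·1652000/2736 = 497.7814.
deff = 474.53312 / 497.7814 = 0.9533.

0.9533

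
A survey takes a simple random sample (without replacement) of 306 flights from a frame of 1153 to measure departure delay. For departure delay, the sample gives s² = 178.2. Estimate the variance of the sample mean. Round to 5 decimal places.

0.42780

Under SRS without replacement, Var(ȳ) = (1 − f)·s²/n with f = n/N = 306/1153 = 0.26539462.
Var(ȳ) = (1 − 0.26539462)·178.2/306 = 0.73460538·0.58235294 = 0.4277996.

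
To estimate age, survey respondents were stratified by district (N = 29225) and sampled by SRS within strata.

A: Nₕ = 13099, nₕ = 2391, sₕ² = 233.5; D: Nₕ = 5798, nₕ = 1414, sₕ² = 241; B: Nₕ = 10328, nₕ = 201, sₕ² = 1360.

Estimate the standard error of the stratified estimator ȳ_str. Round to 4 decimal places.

0.9218

Var(ȳ_str) = Σₕ Wₕ²(1 − fₕ)sₕ²/nₕ with Wₕ = Nₕ/N, N = 29225.
A: Wₕ = 0.44821215; term = 0.44821215²·(1 − 0.18253302)·233.5/2391 = 0.016037799.
D: Wₕ = 0.19839179; term = 0.19839179²·(1 − 0.24387720)·241/1414 = 0.0050723282.
B: Wₕ = 0.35339607; term = 0.35339607²·(1 − 0.01946166)·1360/201 = 0.82857314.
Sum = 0.84968327.
SE = √(0.84968327) = 0.9218.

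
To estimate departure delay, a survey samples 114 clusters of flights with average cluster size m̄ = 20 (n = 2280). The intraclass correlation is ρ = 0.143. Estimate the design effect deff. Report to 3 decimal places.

3.717

deff = 1 + (20 − 1)·0.143 = 1 + 2.717 = 3.717.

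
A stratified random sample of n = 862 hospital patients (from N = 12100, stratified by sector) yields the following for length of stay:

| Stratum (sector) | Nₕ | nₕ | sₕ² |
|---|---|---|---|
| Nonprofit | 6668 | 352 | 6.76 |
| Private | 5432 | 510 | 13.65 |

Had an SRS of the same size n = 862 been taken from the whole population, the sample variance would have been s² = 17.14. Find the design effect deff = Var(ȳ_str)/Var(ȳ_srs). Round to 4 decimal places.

Var(ȳ_str) = Σ Wₕ²(1−fₕ)sₕ²/nₕ with Wₕ = Nₕ/12100:
  Nonprofit: (6668/12100)²·(1−352/6668)·6.76/352 = 0.0055242205
  Private: (5432/12100)²·(1−510/5432)·13.65/510 = 0.0048875713
  → Var(ȳ_str) = 0.010411792.
Var(ȳ_srs) = (1 − 862/12100)·17.14/862 = 0.018467462.
deff = 0.010411792 / 0.018467462 = 0.5638.

0.5638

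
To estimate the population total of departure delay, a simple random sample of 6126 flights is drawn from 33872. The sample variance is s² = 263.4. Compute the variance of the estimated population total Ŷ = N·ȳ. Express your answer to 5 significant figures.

Var(Ŷ) = N²·Var(ȳ) = N²·(1 − n/N)·s²/n.
f = 6126/33872 = 0.18085735; Var(ȳ) = 0.81914265·263.4/6126 = 0.035220727.
Var(Ŷ) = 33872² · 0.035220727 = 4.0409176 × 10^7.

4.0409 × 10^7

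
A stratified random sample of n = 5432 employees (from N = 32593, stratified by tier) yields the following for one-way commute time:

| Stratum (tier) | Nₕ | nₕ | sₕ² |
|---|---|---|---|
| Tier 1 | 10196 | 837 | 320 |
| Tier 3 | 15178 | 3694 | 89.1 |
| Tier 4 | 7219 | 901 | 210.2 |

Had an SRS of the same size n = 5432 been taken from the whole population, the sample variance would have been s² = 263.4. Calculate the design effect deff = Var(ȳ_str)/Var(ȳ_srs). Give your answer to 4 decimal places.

1.1957

Var(ȳ_str) = Σ Wₕ²(1−fₕ)sₕ²/nₕ with Wₕ = Nₕ/32593:
  Tier 1: (10196/32593)²·(1−837/10196)·320/837 = 0.034342754
  Tier 3: (15178/32593)²·(1−3694/15178)·89.1/3694 = 0.0039576727
  Tier 4: (7219/32593)²·(1−901/7219)·210.2/901 = 0.010016498
  → Var(ȳ_str) = 0.048316925.
Var(ȳ_srs) = (1 − 5432/32593)·263.4/5432 = 0.040408937.
deff = 0.048316925 / 0.040408937 = 1.1957.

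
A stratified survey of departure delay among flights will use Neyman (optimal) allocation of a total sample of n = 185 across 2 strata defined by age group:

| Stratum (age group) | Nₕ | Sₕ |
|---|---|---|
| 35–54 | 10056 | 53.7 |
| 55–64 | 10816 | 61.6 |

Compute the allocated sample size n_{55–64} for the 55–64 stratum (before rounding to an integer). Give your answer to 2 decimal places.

Neyman allocation: nₕ = n·NₕSₕ / Σⱼ NⱼSⱼ.
Σ NⱼSⱼ = 10056·53.7 + 10816·61.6 = 1.2062728 × 10^6.
n_{55–64} = 185·10816·61.6 / (1.2062728 × 10^6) = 102.18.

102.18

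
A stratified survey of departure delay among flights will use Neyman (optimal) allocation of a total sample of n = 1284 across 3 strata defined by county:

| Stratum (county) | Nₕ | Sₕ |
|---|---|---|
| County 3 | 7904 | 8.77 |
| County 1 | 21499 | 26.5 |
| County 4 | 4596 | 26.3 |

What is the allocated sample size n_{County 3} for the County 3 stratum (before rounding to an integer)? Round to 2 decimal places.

117.12

Neyman allocation: nₕ = n·NₕSₕ / Σⱼ NⱼSⱼ.
Σ NⱼSⱼ = 7904·8.77 + 21499·26.5 + 4596·26.3 = 759916.38.
n_{County 3} = 1284·7904·8.77 / 759916.38 = 117.12.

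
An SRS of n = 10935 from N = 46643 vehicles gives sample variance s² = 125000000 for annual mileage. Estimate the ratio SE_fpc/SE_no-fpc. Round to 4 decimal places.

f = n/N = 10935/46643 = 0.23444032.
SE_no-fpc = √(s²/n) = 106.91672; SE_fpc = √((1−f)s²/n) = 93.548136.
Ratio = √(1−f) = 0.87496267.

0.8750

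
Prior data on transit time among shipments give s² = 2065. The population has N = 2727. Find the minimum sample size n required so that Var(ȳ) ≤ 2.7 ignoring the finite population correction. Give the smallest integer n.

765

Without fpc, n₀ = s²/D = 2065/2.7 = 764.8148.
Rounding up, n = 765.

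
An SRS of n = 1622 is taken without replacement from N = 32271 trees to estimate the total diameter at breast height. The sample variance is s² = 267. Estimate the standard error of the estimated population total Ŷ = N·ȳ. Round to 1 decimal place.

12759.8

Var(Ŷ) = N²·Var(ȳ) = N²·(1 − n/N)·s²/n.
f = 1622/32271 = 0.05026185; Var(ȳ) = 0.94973815·267/1622 = 0.15633791.
Var(Ŷ) = 32271² · 0.15633791 = 1.6281303 × 10^8.
SE(Ŷ) = √(1.6281303 × 10^8) = 12759.8.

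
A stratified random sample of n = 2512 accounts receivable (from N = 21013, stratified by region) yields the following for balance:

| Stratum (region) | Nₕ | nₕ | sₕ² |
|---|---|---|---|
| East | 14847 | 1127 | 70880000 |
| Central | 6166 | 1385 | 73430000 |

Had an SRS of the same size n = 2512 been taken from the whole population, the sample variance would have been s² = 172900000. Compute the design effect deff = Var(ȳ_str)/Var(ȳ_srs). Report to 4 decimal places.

Var(ȳ_str) = Σ Wₕ²(1−fₕ)sₕ²/nₕ with Wₕ = Nₕ/21013:
  East: (14847/21013)²·(1−1127/14847)·70880000/1127 = 29014.594
  Central: (6166/21013)²·(1−1385/6166)·73430000/1385 = 3539.7281
  → Var(ȳ_str) = 32554.322.
Var(ȳ_srs) = (1 − 2512/21013)·172900000/2512 = 60601.378.
deff = 32554.322 / 60601.378 = 0.5372.

0.5372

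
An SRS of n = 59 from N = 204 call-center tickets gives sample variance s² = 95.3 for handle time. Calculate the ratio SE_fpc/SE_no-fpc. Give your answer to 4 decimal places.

f = n/N = 59/204 = 0.28921569.
SE_no-fpc = √(s²/n) = 1.2709265; SE_fpc = √((1−f)s²/n) = 1.0714931.
Ratio = √(1−f) = 0.84308025.

0.8431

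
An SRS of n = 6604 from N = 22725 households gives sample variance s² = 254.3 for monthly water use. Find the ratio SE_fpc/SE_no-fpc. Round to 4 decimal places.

f = n/N = 6604/22725 = 0.29060506.
SE_no-fpc = √(s²/n) = 0.19623192; SE_fpc = √((1−f)s²/n) = 0.16527748.
Ratio = √(1−f) = 0.84225586.

0.8423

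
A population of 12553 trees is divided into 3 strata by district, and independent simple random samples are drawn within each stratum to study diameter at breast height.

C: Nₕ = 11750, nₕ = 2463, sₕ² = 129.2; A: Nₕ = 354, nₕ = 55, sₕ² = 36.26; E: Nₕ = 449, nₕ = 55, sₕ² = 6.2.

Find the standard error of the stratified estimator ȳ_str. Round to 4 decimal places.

0.1921

Var(ȳ_str) = Σₕ Wₕ²(1 − fₕ)sₕ²/nₕ with Wₕ = Nₕ/N, N = 12553.
C: Wₕ = 0.93603123; term = 0.93603123²·(1 − 0.20961702)·129.2/2463 = 0.036325898.
A: Wₕ = 0.02820043; term = 0.02820043²·(1 − 0.15536723)·36.26/55 = 4.4283761 × 10^-4.
E: Wₕ = 0.03576834; term = 0.03576834²·(1 − 0.12249443)·6.2/55 = 1.2655418 × 10^-4.
Sum = 0.03689529.
SE = √(0.03689529) = 0.1921.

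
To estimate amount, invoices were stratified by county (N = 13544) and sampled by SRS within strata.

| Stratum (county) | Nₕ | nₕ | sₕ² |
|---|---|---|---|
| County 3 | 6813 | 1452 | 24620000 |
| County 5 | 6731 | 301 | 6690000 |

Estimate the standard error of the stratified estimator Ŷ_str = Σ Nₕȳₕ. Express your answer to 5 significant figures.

Var(Ŷ_str) = Σₕ Nₕ²(1 − fₕ)sₕ²/nₕ.
County 3: 6813²·(1 − 1452/6813)·24620000/1452 = 6.1930649 × 10^11.
County 5: 6731²·(1 − 301/6731)·6690000/301 = 9.6194488 × 10^11.
Sum = 1.5812514 × 10^12.
SE = √(1.5812514 × 10^12) = 1.2575 × 10^6.

1.2575 × 10^6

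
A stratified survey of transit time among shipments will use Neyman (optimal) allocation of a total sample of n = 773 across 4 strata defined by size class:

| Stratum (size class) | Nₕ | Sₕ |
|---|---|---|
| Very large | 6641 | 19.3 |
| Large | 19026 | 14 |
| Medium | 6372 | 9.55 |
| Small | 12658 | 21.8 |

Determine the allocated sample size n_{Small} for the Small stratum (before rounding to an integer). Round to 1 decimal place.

291.7

Neyman allocation: nₕ = n·NₕSₕ / Σⱼ NⱼSⱼ.
Σ NⱼSⱼ = 6641·19.3 + 19026·14 + 6372·9.55 + 12658·21.8 = 731332.3.
n_{Small} = 773·12658·21.8 / 731332.3 = 291.7.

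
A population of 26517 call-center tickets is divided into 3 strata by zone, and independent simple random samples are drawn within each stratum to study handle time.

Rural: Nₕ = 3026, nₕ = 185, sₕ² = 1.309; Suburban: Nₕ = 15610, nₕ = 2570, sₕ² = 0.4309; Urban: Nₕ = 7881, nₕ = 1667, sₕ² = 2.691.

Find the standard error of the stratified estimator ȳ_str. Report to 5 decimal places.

0.01573

Var(ȳ_str) = Σₕ Wₕ²(1 − fₕ)sₕ²/nₕ with Wₕ = Nₕ/N, N = 26517.
Rural: Wₕ = 0.11411547; term = 0.11411547²·(1 − 0.06113681)·1.309/185 = 8.6508603 × 10^-5.
Suburban: Wₕ = 0.58867896; term = 0.58867896²·(1 − 0.16463805)·0.4309/2570 = 4.8537241 × 10^-5.
Urban: Wₕ = 0.29720557; term = 0.29720557²·(1 − 0.21152138)·2.691/1667 = 1.1242992 × 10^-4.
Sum = 2.4747576 × 10^-4.
SE = √(2.4747576 × 10^-4) = 0.01573.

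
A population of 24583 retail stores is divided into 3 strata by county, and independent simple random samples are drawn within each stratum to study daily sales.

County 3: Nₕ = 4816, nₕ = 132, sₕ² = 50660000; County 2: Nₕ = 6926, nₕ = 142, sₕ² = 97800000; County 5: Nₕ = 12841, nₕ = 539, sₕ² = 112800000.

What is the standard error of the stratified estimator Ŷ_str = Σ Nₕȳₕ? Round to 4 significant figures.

Var(Ŷ_str) = Σₕ Nₕ²(1 − fₕ)sₕ²/nₕ.
County 3: 4816²·(1 − 132/4816)·50660000/132 = 8.6575422 × 10^12.
County 2: 6926²·(1 − 142/6926)·97800000/142 = 3.2360769 × 10^13.
County 5: 12841²·(1 − 539/12841)·112800000/539 = 3.3059395 × 10^13.
Sum = 7.4077706 × 10^13.
SE = √(7.4077706 × 10^13) = 8.607 × 10^6.

8.607 × 10^6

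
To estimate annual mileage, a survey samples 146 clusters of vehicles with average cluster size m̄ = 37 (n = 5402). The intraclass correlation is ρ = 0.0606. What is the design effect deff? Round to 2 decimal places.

deff = 1 + (37 − 1)·0.0606 = 1 + 2.1816 = 3.1816.

3.18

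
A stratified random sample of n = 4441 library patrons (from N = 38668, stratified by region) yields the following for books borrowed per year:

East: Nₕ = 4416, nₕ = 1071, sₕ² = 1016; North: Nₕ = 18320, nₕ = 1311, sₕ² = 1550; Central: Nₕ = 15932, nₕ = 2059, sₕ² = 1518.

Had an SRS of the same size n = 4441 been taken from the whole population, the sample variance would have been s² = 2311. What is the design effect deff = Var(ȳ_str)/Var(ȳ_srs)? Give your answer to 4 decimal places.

0.7919

Var(ȳ_str) = Σ Wₕ²(1−fₕ)sₕ²/nₕ with Wₕ = Nₕ/38668:
  East: (4416/38668)²·(1−1071/4416)·1016/1071 = 0.0093718646
  North: (18320/38668)²·(1−1311/18320)·1550/1311 = 0.24639383
  Central: (15932/38668)²·(1−2059/15932)·1518/2059 = 0.10898148
  → Var(ȳ_str) = 0.36474717.
Var(ȳ_srs) = (1 − 4441/38668)·2311/4441 = 0.46061311.
deff = 0.36474717 / 0.46061311 = 0.7919.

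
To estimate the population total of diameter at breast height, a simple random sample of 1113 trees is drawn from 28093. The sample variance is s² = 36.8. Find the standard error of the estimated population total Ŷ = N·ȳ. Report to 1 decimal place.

Var(Ŷ) = N²·Var(ȳ) = N²·(1 − n/N)·s²/n.
f = 1113/28093 = 0.03961841; Var(ȳ) = 0.96038159·36.8/1113 = 0.031753857.
Var(Ŷ) = 28093² · 0.031753857 = 2.5060673 × 10^7.
SE(Ŷ) = √(2.5060673 × 10^7) = 5006.1.

5006.1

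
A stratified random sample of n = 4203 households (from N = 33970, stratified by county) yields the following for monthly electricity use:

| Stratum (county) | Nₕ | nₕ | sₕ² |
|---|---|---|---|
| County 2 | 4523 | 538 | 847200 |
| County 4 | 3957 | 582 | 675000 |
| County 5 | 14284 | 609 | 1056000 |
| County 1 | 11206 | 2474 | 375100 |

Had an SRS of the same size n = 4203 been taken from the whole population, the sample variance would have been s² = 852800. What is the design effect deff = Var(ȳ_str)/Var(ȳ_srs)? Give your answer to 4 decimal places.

1.9370

Var(ȳ_str) = Σ Wₕ²(1−fₕ)sₕ²/nₕ with Wₕ = Nₕ/33970:
  County 2: (4523/33970)²·(1−538/4523)·847200/538 = 24.59617
  County 4: (3957/33970)²·(1−582/3957)·675000/582 = 13.42238
  County 5: (14284/33970)²·(1−609/14284)·1056000/609 = 293.51663
  County 1: (11206/33970)²·(1−2474/11206)·375100/2474 = 12.856437
  → Var(ȳ_str) = 344.39162.
Var(ȳ_srs) = (1 − 4203/33970)·852800/4203 = 177.79818.
deff = 344.39162 / 177.79818 = 1.9370.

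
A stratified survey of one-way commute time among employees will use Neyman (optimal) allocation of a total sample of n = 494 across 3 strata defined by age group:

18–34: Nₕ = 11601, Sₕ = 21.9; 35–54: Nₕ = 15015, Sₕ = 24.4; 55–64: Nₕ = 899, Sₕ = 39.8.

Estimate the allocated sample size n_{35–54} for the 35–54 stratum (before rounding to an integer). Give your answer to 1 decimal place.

Neyman allocation: nₕ = n·NₕSₕ / Σⱼ NⱼSⱼ.
Σ NⱼSⱼ = 11601·21.9 + 15015·24.4 + 899·39.8 = 656208.1.
n_{35–54} = 494·15015·24.4 / 656208.1 = 275.8.

275.8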